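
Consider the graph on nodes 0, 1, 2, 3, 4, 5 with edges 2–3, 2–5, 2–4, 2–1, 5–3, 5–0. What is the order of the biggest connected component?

Starting from 0 we can reach 0, 1, 2, 3, 4, 5. That is one component of size 6.
The largest has 6 vertices.

6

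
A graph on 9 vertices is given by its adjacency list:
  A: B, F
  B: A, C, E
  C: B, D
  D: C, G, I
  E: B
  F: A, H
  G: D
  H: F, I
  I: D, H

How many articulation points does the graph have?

Removing B increases the component count from 1 to 2, so B is a cut vertex.
Removing D increases the component count from 1 to 2, so D is a cut vertex.
By contrast removing H leaves 1 component; it is not a cut vertex. No other vertex is a cut vertex either.

2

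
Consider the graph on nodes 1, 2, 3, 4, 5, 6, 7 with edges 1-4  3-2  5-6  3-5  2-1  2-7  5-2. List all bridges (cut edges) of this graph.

1-2, 1-4, 2-7, 5-6

The edges on the cycle 3-5-2-3 are not bridges since each lies on that cycle.
But removing 2-7 disconnects 2 from 7; removing 1-4 disconnects 1 from 4; removing 5-6 disconnects 5 from 6; removing 2-1 disconnects 2 from 1 — these are bridges.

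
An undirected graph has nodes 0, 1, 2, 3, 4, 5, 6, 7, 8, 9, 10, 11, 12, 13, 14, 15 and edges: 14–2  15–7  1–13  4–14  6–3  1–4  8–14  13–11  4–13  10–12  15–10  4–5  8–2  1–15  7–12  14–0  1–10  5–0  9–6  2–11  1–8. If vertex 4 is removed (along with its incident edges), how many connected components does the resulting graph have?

2

With 4 gone, the remaining components are: {3, 6, 9}; {0, 1, 2, 5, 7, 8, 10, 11, 12, 13, 14, 15}.
That is 2 components.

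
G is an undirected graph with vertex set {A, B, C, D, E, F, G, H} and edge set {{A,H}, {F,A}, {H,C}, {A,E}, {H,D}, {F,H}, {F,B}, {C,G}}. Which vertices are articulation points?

Removing A increases the component count from 1 to 2, so A is a cut vertex.
Removing C increases the component count from 1 to 2, so C is a cut vertex.
Removing F increases the component count from 1 to 2, so F is a cut vertex.
Likewise H is a cut vertex.
By contrast removing B leaves 1 component; it is not a cut vertex. No other vertex is a cut vertex either.

A, C, F, H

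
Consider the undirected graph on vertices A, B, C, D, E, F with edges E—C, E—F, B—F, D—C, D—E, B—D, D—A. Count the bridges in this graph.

The edges on the cycle D-E-C-D are not bridges since each lies on that cycle.
But removing A—D disconnects A from D — this is a bridge.

1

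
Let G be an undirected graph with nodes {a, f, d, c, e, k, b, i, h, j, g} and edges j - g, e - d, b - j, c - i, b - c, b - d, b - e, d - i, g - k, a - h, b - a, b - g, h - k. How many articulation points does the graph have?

Removing b increases the component count from 2 to 3, so b is a cut vertex.
By contrast removing g leaves 2 components; it is not a cut vertex. No other vertex is a cut vertex either.

1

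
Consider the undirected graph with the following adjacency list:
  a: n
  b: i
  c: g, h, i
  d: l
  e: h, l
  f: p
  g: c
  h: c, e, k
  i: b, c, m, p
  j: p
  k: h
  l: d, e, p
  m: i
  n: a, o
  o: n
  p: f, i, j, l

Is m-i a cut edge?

Yes

Removing m-i leaves no path between m and i: the component count goes from 2 to 3. So it is a bridge.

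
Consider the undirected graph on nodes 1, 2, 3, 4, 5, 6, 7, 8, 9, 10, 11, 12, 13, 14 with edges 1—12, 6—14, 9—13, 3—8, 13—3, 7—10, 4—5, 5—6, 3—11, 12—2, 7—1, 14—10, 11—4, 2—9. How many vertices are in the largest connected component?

Starting from 1 we can reach 1, 2, 3, 4, 5, 6, 7, 8, 9, 10, 11, 12, 13, 14. That is one component of size 14.
The largest has 14 vertices.

14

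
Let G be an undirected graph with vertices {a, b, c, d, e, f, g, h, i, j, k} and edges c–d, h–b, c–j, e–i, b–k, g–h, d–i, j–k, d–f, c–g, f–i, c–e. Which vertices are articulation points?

Removing c increases the component count from 2 to 3, so c is a cut vertex.
By contrast removing i leaves 2 components; it is not a cut vertex. No other vertex is a cut vertex either.

c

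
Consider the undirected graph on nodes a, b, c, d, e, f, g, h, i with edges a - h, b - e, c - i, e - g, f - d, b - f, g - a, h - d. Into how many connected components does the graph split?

2

Starting from c we can reach c, i. That is one component of size 2.
Starting from a we can reach a, b, d, e, f, g, h. That is one component of size 7.
Total: 2 components.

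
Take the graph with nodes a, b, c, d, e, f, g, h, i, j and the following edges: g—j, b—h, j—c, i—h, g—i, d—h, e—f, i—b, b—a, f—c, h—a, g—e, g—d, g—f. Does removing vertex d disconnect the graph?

Deleting d leaves 1 component (was 1) (its neighbors g, h remain connected to each other), so d is not a cut vertex.

No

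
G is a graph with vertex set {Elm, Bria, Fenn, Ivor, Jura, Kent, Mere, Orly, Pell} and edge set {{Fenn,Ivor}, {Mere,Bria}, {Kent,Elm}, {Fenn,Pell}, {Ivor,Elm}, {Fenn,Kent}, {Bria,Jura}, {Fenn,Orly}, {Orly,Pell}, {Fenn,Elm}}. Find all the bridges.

Bria-Jura, Bria-Mere

The edges on the cycle Fenn-Orly-Pell-Fenn are not bridges since each lies on that cycle.
But removing Mere—Bria disconnects Mere from Bria; removing Jura—Bria disconnects Jura from Bria — these are bridges.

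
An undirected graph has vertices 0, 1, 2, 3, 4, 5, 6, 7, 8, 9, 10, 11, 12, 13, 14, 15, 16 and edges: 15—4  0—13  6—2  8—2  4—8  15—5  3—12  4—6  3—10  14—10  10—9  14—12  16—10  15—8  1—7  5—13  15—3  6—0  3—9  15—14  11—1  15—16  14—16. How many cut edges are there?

2

The edges on the cycle 15-14-12-3-15 are not bridges since each lies on that cycle.
But removing 11—1 disconnects 11 from 1; removing 7—1 disconnects 7 from 1 — these are bridges.
That makes 2 bridges.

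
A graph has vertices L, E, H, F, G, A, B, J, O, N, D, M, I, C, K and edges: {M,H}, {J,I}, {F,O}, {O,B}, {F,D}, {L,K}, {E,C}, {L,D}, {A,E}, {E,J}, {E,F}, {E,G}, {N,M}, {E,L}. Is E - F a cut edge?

No

After removing E - F, the path E-L-D-F still connects them, so the edge is not a bridge.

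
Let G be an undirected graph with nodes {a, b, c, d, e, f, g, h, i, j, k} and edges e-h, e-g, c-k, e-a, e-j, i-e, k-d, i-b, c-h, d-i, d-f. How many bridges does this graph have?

5

The edges on the cycle c-k-d-i-e-h-c are not bridges since each lies on that cycle.
But removing e-j disconnects e from j; removing d-f disconnects d from f; removing b-i disconnects b from i; removing g-e disconnects g from e — these are bridges.
In total 5 edges are bridges.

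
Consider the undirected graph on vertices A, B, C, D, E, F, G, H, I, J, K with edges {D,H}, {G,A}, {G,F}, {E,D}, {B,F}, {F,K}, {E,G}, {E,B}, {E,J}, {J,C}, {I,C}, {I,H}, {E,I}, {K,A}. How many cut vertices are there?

1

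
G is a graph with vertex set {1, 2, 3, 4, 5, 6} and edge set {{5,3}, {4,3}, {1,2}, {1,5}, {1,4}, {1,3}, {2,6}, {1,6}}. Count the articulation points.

Removing 1 increases the component count from 1 to 2, so 1 is a cut vertex.
By contrast removing 6 leaves 1 component; it is not a cut vertex. No other vertex is a cut vertex either.

1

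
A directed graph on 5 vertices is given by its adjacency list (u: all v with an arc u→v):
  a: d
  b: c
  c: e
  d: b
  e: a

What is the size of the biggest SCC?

{a, b, c, d, e} are all mutually reachable — one SCC of size 5.
The largest has 5 vertices.

5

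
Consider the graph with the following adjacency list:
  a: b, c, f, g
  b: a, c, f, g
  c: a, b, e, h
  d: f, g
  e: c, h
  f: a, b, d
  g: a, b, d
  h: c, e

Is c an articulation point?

Yes

Deleting c raises the number of components from 1 to 2, so c is a cut vertex.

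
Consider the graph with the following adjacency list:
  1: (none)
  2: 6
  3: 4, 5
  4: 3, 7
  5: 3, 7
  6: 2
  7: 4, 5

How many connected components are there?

3

1 is isolated — a component by itself.
Starting from 2 we can reach 2, 6. That is one component of size 2.
Starting from 3 we can reach 3, 4, 5, 7. That is one component of size 4.
Total: 3 components.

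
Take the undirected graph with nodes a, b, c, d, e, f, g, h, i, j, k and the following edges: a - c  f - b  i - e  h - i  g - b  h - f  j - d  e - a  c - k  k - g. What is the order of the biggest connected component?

Starting from d we can reach d, j. That is one component of size 2.
Starting from a we can reach a, b, c, e, f, g, h, i, k. That is one component of size 9.
The largest has 9 vertices.

9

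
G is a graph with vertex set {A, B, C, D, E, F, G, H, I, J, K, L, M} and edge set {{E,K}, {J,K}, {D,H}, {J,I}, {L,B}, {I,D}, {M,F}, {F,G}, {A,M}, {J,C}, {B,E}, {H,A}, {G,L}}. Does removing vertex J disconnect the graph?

Deleting J raises the number of components from 1 to 2, so J is a cut vertex.

Yes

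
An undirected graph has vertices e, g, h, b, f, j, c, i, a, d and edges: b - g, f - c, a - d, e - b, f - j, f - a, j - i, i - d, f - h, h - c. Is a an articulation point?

Deleting a leaves 2 components (was 2), so a is not a cut vertex.

No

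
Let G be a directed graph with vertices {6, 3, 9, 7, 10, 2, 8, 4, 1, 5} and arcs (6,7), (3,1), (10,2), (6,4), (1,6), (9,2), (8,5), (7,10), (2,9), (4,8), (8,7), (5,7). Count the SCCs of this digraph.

{2, 9} are all mutually reachable — one SCC of size 2.
{10} is an SCC by itself.
{4} is an SCC by itself.
{7} is an SCC by itself.
{8} is an SCC by itself.
(and 4 more singleton SCCs)
That gives 9 strongly connected components.

9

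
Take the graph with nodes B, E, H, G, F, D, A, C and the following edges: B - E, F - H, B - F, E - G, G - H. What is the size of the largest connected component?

A is isolated — a component by itself.
D is isolated — a component by itself.
C is isolated — a component by itself.
Starting from B we can reach B, E, F, G, H. That is one component of size 5.
The largest has 5 vertices.

5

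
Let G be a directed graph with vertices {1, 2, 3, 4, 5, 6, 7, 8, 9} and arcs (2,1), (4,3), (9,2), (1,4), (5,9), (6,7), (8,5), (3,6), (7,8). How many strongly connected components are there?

1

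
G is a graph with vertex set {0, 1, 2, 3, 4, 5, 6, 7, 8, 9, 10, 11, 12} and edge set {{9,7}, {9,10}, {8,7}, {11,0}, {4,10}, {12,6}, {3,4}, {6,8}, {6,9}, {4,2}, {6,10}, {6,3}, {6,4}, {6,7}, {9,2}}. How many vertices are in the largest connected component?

9

5 is isolated — a component by itself.
1 is isolated — a component by itself.
Starting from 0 we can reach 0, 11. That is one component of size 2.
Starting from 2 we can reach 2, 3, 4, 6, 7, 8, 9, 10, 12. That is one component of size 9.
The largest has 9 vertices.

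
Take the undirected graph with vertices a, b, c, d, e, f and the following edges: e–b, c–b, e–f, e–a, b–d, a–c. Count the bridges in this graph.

2

The edges on the cycle e-a-c-b-e are not bridges since each lies on that cycle.
But removing b–d disconnects b from d; removing e–f disconnects e from f — these are bridges.
That makes 2 bridges.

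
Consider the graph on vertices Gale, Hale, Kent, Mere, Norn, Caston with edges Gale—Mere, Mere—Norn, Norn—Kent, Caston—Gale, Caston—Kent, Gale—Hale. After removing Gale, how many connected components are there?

2

With Gale gone, the remaining components are: {Hale}; {Kent, Mere, Norn, Caston}.
That is 2 components.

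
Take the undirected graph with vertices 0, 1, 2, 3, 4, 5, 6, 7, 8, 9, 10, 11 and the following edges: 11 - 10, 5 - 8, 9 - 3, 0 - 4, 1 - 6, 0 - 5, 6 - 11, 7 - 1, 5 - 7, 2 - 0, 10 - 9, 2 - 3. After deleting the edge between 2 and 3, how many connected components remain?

1

2 and 3 are still connected via 2-0-5-7-1-6-11-10-9-3, so the component count stays at 1.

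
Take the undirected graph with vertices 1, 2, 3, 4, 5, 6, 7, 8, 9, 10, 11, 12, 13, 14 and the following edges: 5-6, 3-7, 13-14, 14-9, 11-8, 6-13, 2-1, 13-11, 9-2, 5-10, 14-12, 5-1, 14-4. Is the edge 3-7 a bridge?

Removing 3-7 leaves no path between 3 and 7: the component count goes from 2 to 3. So it is a bridge.

Yes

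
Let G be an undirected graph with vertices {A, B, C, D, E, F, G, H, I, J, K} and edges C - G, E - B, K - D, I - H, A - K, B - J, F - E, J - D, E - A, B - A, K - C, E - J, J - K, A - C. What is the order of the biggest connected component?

Starting from H we can reach H, I. That is one component of size 2.
Starting from A we can reach A, B, C, D, E, F, G, J, K. That is one component of size 9.
The largest has 9 vertices.

9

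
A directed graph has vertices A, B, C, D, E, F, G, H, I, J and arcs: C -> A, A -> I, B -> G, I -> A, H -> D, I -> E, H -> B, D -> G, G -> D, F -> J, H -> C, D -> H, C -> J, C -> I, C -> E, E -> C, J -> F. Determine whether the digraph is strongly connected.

No

There is no directed path from J to I, so the graph is not strongly connected.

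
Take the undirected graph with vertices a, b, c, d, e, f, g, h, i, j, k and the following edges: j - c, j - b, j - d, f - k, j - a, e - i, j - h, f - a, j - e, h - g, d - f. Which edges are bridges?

b-j, c-j, e-i, e-j, f-k, g-h, h-j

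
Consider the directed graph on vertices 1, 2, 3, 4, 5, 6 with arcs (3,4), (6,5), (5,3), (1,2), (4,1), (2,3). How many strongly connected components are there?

3

{1, 2, 3, 4} are all mutually reachable — one SCC of size 4.
{6} is an SCC by itself.
{5} is an SCC by itself.
That gives 3 strongly connected components.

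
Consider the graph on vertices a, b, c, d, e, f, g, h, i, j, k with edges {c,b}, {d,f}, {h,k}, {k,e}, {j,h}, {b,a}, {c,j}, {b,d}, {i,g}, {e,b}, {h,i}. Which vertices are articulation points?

b, d, h, i

Removing b increases the component count from 1 to 3, so b is a cut vertex.
Removing d increases the component count from 1 to 2, so d is a cut vertex.
Removing h increases the component count from 1 to 2, so h is a cut vertex.
Likewise i is a cut vertex.
By contrast removing e leaves 1 component; it is not a cut vertex. No other vertex is a cut vertex either.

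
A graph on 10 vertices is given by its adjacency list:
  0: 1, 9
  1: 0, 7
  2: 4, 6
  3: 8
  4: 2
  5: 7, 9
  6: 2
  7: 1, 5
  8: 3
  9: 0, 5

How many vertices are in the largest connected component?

Starting from 3 we can reach 3, 8. That is one component of size 2.
Starting from 2 we can reach 2, 4, 6. That is one component of size 3.
Starting from 0 we can reach 0, 1, 5, 7, 9. That is one component of size 5.
The largest has 5 vertices.

5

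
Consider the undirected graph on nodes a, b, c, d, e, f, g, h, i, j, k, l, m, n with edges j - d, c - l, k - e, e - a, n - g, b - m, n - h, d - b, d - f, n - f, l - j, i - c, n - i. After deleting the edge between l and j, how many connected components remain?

l and j are still connected via l-c-i-n-f-d-j, so the component count stays at 2.

2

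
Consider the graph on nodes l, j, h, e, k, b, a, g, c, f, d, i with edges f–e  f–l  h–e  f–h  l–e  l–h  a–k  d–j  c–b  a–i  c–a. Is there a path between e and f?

Yes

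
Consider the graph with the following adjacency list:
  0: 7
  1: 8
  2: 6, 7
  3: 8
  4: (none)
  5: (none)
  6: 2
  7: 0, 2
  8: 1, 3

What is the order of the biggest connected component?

4

4 is isolated — a component by itself.
5 is isolated — a component by itself.
Starting from 1 we can reach 1, 3, 8. That is one component of size 3.
Starting from 0 we can reach 0, 2, 6, 7. That is one component of size 4.
The largest has 4 vertices.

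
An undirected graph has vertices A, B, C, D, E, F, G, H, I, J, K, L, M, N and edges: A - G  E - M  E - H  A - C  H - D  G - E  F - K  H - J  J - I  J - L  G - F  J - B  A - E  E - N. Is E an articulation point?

Yes

Deleting E raises the number of components from 1 to 4, so E is a cut vertex.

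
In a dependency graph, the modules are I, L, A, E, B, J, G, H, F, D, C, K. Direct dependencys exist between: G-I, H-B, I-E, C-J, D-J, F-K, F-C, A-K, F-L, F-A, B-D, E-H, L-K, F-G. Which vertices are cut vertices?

F

Removing F increases the component count from 1 to 2, so F is a cut vertex.
By contrast removing G leaves 1 component; it is not a cut vertex. No other vertex is a cut vertex either.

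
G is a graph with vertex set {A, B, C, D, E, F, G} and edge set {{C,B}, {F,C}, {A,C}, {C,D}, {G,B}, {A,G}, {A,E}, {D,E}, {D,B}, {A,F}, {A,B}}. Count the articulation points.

Removing B, for instance, still leaves 1 component. No single vertex removal increases the component count — the graph has no articulation points.

0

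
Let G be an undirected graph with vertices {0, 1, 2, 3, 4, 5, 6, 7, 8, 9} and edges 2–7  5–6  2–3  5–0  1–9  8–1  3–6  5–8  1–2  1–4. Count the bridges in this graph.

The edges on the cycle 5-8-1-2-3-6-5 are not bridges since each lies on that cycle.
But removing 4–1 disconnects 4 from 1; removing 1–9 disconnects 1 from 9; removing 5–0 disconnects 5 from 0; removing 7–2 disconnects 7 from 2 — these are bridges.
That makes 4 bridges.

4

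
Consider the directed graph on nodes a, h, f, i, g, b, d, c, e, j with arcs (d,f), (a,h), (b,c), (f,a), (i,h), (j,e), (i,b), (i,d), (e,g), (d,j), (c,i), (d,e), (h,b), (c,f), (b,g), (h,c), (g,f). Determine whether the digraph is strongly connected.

Yes

From e we can reach every vertex (a, b, c, d, e, f, g, h, i, j), and every vertex can reach e (a, b, c, d, e, f, g, h, i, j). So the whole graph is one strongly connected component.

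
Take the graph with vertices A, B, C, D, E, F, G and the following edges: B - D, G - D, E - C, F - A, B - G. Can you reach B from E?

No

The component containing E is {C, E}, and B is not in it.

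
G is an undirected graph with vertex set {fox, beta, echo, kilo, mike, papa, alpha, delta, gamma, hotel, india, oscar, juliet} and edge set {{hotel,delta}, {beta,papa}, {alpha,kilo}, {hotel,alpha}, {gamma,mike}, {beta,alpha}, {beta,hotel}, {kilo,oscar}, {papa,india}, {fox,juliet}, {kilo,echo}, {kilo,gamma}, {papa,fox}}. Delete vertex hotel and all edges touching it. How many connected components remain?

With hotel gone, the remaining components are: {delta}; {fox, beta, echo, kilo, mike, papa, alpha, gamma, india, oscar, juliet}.
That is 2 components.

2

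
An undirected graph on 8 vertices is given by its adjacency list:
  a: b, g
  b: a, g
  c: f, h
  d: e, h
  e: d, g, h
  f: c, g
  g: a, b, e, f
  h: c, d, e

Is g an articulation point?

Deleting g raises the number of components from 1 to 2, so g is a cut vertex.

Yes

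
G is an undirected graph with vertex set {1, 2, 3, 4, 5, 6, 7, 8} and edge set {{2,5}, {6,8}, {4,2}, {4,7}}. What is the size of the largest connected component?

4

3 is isolated — a component by itself.
1 is isolated — a component by itself.
Starting from 6 we can reach 6, 8. That is one component of size 2.
Starting from 2 we can reach 2, 4, 5, 7. That is one component of size 4.
The largest has 4 vertices.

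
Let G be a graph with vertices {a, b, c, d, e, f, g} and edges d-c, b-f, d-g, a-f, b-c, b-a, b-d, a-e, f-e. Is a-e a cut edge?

No

After removing a-e, the path a-f-e still connects them, so the edge is not a bridge.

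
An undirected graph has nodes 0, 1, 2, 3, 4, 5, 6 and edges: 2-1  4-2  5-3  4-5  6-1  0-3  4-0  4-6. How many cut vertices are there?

1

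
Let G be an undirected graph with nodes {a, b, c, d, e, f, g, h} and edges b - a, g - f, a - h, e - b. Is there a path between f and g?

Yes

From f we can reach f, g, which includes g.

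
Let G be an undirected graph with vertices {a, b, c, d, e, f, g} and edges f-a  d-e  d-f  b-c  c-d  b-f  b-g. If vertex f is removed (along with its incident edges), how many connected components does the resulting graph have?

With f gone, the remaining components are: {a}; {b, c, d, e, g}.
That is 2 components.

2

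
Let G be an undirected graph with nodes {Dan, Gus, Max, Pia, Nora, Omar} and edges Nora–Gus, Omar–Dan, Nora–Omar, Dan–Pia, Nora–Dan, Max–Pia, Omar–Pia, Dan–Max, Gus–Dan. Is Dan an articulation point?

No

Deleting Dan leaves 1 component (was 1) (its neighbors Gus, Max, Pia, Nora, Omar remain connected to each other), so Dan is not a cut vertex.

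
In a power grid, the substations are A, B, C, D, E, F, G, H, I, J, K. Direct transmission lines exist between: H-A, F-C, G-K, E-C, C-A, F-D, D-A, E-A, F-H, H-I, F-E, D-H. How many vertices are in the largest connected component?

7

J is isolated — a component by itself.
B is isolated — a component by itself.
Starting from G we can reach G, K. That is one component of size 2.
Starting from A we can reach A, C, D, E, F, H, I. That is one component of size 7.
The largest has 7 vertices.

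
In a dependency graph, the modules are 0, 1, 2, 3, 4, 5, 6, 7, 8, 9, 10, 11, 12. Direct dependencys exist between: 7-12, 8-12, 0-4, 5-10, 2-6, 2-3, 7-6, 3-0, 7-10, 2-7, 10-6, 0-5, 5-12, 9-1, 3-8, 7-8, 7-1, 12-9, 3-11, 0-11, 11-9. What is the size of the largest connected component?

13

Starting from 0 we can reach 0, 1, 2, 3, 4, 5, 6, 7, 8, 9, 10, 11, 12. That is one component of size 13.
The largest has 13 vertices.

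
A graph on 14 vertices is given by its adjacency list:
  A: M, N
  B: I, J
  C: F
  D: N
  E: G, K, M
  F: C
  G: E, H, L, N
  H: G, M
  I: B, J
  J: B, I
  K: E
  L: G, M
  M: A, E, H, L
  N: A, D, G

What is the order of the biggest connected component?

9

Starting from C we can reach C, F. That is one component of size 2.
Starting from B we can reach B, I, J. That is one component of size 3.
Starting from A we can reach A, D, E, G, H, K, L, M, N. That is one component of size 9.
The largest has 9 vertices.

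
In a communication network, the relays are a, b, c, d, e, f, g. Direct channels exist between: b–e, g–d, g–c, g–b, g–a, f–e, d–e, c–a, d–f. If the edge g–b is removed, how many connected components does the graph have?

g and b are still connected via g-d-e-b, so the component count stays at 1.

1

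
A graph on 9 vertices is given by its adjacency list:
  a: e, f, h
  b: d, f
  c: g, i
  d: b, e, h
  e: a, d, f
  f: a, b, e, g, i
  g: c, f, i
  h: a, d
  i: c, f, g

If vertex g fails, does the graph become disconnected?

No

Deleting g leaves 1 component (was 1) (its neighbors c, f, i remain connected to each other), so g is not a cut vertex.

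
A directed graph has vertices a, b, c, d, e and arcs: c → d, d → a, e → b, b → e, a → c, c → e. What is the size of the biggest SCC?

3

{a, c, d} are all mutually reachable — one SCC of size 3.
{b, e} are all mutually reachable — one SCC of size 2.
The largest has 3 vertices.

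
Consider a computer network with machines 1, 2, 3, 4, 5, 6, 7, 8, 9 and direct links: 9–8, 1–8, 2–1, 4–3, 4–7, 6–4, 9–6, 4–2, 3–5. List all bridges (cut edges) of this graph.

3-4, 3-5, 4-7

The edges on the cycle 9-6-4-2-1-8-9 are not bridges since each lies on that cycle.
But removing 3–5 disconnects 3 from 5; removing 7–4 disconnects 7 from 4; removing 4–3 disconnects 4 from 3 — these are bridges.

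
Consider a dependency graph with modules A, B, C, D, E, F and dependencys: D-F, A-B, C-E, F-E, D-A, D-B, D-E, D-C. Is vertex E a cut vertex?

No

Deleting E leaves 1 component (was 1) (its neighbors C, D, F remain connected to each other), so E is not a cut vertex.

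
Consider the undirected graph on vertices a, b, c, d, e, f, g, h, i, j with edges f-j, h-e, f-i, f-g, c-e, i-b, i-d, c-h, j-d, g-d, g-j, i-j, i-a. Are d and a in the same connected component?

From d we can reach a, b, d, f, g, i, j, which includes a.

Yes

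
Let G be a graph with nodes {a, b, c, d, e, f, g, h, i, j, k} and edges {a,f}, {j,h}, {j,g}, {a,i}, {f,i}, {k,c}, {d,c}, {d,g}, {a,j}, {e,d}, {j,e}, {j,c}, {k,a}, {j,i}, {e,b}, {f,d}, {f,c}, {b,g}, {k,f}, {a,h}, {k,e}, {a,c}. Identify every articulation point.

none

Removing b, for instance, still leaves 1 component. No single vertex removal increases the component count — the graph has no articulation points.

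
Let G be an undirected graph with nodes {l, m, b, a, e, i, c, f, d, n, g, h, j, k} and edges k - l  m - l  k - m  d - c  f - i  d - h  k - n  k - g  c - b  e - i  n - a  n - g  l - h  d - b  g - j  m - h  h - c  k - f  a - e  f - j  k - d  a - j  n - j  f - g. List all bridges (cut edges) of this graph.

none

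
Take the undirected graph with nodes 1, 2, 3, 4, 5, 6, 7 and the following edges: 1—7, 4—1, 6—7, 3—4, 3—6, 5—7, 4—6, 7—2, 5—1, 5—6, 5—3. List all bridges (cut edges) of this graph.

2-7

The edges on the cycle 5-3-4-6-7-5 are not bridges since each lies on that cycle.
But removing 7—2 disconnects 7 from 2 — this is a bridge.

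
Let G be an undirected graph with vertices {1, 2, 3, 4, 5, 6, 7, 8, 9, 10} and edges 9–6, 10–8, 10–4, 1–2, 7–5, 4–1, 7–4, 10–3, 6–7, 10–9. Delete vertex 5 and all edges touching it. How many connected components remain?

With 5 gone, the remaining components are: {1, 2, 3, 4, 6, 7, 8, 9, 10}.
That is 1 component.

1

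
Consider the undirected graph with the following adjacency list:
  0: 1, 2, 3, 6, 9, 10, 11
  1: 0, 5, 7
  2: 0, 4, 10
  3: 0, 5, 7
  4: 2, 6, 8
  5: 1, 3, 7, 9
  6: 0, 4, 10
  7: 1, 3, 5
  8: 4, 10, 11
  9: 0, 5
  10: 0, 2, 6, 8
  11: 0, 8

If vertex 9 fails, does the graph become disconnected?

Deleting 9 leaves 1 component (was 1) (its neighbors 0, 5 remain connected to each other), so 9 is not a cut vertex.

No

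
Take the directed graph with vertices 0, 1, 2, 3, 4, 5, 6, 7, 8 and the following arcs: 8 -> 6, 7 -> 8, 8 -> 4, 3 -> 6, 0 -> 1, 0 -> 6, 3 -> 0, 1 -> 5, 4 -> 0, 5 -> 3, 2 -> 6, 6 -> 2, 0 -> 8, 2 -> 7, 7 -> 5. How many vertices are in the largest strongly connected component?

{0, 1, 2, 3, 4, 5, 6, 7, 8} are all mutually reachable — one SCC of size 9.
The largest has 9 vertices.

9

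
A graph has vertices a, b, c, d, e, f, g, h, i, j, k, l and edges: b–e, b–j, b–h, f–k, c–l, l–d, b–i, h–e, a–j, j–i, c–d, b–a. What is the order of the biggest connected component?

g is isolated — a component by itself.
Starting from f we can reach f, k. That is one component of size 2.
Starting from c we can reach c, d, l. That is one component of size 3.
Starting from a we can reach a, b, e, h, i, j. That is one component of size 6.
The largest has 6 vertices.

6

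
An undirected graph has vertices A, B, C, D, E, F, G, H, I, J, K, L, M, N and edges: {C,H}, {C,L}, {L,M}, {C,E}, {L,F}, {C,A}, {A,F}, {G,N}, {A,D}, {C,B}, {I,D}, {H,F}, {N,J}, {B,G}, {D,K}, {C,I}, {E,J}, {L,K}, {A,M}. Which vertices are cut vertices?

Removing C increases the component count from 1 to 2, so C is a cut vertex.
By contrast removing M leaves 1 component; it is not a cut vertex. No other vertex is a cut vertex either.

C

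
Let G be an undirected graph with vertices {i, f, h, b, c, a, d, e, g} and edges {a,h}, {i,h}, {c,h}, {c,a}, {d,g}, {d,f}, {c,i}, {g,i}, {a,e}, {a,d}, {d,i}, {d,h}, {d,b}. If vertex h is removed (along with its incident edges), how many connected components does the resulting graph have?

With h gone, the remaining components are: {a, b, c, d, e, f, g, i}.
That is 1 component.

1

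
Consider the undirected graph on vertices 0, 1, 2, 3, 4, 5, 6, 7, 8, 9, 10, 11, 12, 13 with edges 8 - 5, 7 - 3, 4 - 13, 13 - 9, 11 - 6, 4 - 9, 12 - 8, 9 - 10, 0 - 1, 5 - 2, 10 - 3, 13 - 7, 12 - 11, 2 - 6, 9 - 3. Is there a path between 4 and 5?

No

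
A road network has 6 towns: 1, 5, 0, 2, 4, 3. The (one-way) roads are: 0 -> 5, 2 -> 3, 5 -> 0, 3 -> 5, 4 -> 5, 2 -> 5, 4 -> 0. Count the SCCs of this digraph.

5

{0, 5} are all mutually reachable — one SCC of size 2.
{3} is an SCC by itself.
{2} is an SCC by itself.
{4} is an SCC by itself.
{1} is an SCC by itself.
That gives 5 strongly connected components.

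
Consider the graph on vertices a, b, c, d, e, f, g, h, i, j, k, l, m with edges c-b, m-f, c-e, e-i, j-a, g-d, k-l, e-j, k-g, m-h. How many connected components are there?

3

Starting from f we can reach f, h, m. That is one component of size 3.
Starting from d we can reach d, g, k, l. That is one component of size 4.
Starting from a we can reach a, b, c, e, i, j. That is one component of size 6.
Total: 3 components.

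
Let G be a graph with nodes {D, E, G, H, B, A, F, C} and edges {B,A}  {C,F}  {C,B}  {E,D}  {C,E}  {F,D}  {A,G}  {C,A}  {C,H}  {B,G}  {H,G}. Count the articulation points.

1

Removing C increases the component count from 1 to 2, so C is a cut vertex.
By contrast removing B leaves 1 component; it is not a cut vertex. No other vertex is a cut vertex either.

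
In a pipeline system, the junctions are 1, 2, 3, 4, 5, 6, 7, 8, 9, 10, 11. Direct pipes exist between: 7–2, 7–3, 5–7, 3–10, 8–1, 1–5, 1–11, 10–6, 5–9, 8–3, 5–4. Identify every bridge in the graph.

The edges on the cycle 8-1-5-7-3-8 are not bridges since each lies on that cycle.
But removing 5–9 disconnects 5 from 9; removing 7–2 disconnects 7 from 2; removing 10–3 disconnects 10 from 3; removing 1–11 disconnects 1 from 11 — these are bridges.
In total 6 edges are bridges.

1-11, 10-3, 10-6, 2-7, 4-5, 5-9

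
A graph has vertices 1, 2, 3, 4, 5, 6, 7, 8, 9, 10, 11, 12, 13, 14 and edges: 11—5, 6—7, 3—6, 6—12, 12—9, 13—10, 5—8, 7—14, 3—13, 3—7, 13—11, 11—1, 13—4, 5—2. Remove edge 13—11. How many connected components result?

2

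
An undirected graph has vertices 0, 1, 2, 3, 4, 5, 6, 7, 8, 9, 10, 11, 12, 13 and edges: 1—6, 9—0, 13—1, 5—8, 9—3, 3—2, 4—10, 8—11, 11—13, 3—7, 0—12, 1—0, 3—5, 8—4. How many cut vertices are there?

5

Removing 0 increases the component count from 1 to 2, so 0 is a cut vertex.
Removing 1 increases the component count from 1 to 2, so 1 is a cut vertex.
Removing 3 increases the component count from 1 to 3, so 3 is a cut vertex.
Likewise 4, 8 are cut vertices.
By contrast removing 13 leaves 1 component; it is not a cut vertex. No other vertex is a cut vertex either.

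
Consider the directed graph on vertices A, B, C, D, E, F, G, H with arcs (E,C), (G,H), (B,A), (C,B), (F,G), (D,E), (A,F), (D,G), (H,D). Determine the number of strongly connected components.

{A, B, C, D, E, F, G, H} are all mutually reachable — one SCC of size 8.
That gives 1 strongly connected component.

1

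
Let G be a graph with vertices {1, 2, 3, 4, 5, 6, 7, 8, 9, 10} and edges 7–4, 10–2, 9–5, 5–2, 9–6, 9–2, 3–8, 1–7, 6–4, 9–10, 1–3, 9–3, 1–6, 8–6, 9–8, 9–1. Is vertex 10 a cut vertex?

No

Deleting 10 leaves 1 component (was 1) (its neighbors 2, 9 remain connected to each other), so 10 is not a cut vertex.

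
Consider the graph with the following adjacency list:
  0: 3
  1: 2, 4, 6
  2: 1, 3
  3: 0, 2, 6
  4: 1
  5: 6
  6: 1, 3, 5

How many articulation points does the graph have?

3

Removing 1 increases the component count from 1 to 2, so 1 is a cut vertex.
Removing 3 increases the component count from 1 to 2, so 3 is a cut vertex.
Removing 6 increases the component count from 1 to 2, so 6 is a cut vertex.
By contrast removing 5 leaves 1 component; it is not a cut vertex. No other vertex is a cut vertex either.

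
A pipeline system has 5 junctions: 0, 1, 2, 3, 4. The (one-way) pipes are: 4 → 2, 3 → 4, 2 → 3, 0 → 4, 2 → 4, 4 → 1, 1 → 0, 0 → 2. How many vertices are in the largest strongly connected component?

5

{0, 1, 2, 3, 4} are all mutually reachable — one SCC of size 5.
The largest has 5 vertices.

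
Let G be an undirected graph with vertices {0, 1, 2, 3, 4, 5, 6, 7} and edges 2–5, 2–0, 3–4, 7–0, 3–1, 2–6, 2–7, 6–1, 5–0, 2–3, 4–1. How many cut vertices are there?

1

Removing 2 increases the component count from 1 to 2, so 2 is a cut vertex.
By contrast removing 0 leaves 1 component; it is not a cut vertex. No other vertex is a cut vertex either.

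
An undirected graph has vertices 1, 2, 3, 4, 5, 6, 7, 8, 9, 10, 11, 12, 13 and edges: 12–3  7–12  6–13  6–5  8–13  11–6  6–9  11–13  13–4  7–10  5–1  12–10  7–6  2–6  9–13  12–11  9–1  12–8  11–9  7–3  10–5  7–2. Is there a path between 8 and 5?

From 8 we can reach 1, 2, 3, 4, 5, 6, 7, 8, 9, 10, 11, 12, 13, which includes 5.

Yes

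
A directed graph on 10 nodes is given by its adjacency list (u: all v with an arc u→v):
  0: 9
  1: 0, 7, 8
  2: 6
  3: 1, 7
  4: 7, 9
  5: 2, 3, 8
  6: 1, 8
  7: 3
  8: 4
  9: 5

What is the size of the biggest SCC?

10

{0, 1, 2, 3, 4, 5, 6, 7, 8, 9} are all mutually reachable — one SCC of size 10.
The largest has 10 vertices.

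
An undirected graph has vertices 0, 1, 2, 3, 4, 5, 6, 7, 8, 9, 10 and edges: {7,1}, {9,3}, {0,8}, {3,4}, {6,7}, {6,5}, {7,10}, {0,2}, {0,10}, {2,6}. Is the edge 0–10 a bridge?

No

After removing 0–10, the path 0-2-6-7-10 still connects them, so the edge is not a bridge.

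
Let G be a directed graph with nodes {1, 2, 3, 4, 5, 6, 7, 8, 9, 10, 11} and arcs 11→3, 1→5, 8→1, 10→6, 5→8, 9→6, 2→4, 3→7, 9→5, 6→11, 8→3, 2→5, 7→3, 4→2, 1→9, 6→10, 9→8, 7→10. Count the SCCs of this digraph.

{3, 6, 7, 10, 11} are all mutually reachable — one SCC of size 5.
{1, 5, 8, 9} are all mutually reachable — one SCC of size 4.
{2, 4} are all mutually reachable — one SCC of size 2.
That gives 3 strongly connected components.

3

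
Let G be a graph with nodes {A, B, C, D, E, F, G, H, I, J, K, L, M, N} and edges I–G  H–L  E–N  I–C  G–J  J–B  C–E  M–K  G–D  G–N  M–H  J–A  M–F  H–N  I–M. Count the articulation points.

4

Removing G increases the component count from 1 to 3, so G is a cut vertex.
Removing H increases the component count from 1 to 2, so H is a cut vertex.
Removing J increases the component count from 1 to 3, so J is a cut vertex.
Likewise M is a cut vertex.
By contrast removing E leaves 1 component; it is not a cut vertex. No other vertex is a cut vertex either.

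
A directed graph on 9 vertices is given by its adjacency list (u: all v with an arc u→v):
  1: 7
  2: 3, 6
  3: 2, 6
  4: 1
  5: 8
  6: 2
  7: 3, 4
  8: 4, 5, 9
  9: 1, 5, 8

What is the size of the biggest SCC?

{1, 4, 7} are all mutually reachable — one SCC of size 3.
{5, 8, 9} are all mutually reachable — one SCC of size 3.
{2, 3, 6} are all mutually reachable — one SCC of size 3.
The largest has 3 vertices.

3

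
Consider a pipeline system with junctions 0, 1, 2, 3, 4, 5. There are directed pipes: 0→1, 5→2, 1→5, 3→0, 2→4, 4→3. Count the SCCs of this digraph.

1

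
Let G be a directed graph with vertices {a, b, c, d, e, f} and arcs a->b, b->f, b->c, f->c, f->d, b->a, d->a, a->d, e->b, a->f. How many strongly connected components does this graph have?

3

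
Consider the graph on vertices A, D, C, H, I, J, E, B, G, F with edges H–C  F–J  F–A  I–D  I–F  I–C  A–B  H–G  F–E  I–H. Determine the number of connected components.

1

Starting from A we can reach A, B, C, D, E, F, G, H, I, J. That is one component of size 10.
Total: 1 component.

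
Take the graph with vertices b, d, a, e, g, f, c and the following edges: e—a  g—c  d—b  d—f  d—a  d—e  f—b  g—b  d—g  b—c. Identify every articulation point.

d

Removing d increases the component count from 1 to 2, so d is a cut vertex.
By contrast removing g leaves 1 component; it is not a cut vertex. No other vertex is a cut vertex either.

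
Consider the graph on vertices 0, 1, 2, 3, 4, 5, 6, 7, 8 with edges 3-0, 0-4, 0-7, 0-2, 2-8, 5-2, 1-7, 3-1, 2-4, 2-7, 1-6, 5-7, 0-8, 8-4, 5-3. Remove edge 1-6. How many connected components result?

2

Before removal there is 1 component.
1-6 is a bridge — removing it separates 1's side from 6's side.
After removal: 2 components.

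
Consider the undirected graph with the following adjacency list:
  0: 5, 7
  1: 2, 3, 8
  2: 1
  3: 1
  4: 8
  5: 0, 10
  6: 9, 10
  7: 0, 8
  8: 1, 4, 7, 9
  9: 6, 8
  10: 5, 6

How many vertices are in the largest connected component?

Starting from 0 we can reach 0, 1, 2, 3, 4, 5, 6, 7, 8, 9, 10. That is one component of size 11.
The largest has 11 vertices.

11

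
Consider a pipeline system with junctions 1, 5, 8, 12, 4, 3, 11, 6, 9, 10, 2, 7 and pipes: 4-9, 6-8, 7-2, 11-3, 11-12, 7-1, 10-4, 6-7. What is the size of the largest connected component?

5

5 is isolated — a component by itself.
Starting from 3 we can reach 3, 11, 12. That is one component of size 3.
Starting from 4 we can reach 4, 9, 10. That is one component of size 3.
Starting from 1 we can reach 1, 2, 6, 7, 8. That is one component of size 5.
The largest has 5 vertices.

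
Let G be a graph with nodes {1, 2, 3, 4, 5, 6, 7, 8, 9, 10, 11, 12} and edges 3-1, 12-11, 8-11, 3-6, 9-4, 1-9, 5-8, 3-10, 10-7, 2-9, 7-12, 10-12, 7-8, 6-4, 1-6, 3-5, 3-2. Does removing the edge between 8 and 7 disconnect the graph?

No

After removing 8-7, the path 8-11-12-7 still connects them, so the edge is not a bridge.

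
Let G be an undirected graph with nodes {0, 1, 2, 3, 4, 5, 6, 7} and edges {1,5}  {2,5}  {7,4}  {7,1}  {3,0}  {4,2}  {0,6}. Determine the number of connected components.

2

Starting from 0 we can reach 0, 3, 6. That is one component of size 3.
Starting from 1 we can reach 1, 2, 4, 5, 7. That is one component of size 5.
Total: 2 components.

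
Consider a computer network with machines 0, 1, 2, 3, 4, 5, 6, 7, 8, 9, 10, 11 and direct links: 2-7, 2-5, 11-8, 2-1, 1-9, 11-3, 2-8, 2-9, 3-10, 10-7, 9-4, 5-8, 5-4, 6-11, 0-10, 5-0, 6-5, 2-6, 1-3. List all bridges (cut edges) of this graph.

none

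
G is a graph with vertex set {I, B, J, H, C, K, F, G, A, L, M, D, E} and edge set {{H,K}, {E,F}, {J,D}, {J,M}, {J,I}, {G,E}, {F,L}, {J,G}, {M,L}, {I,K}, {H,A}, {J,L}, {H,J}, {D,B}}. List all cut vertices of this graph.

D, H, J

Removing D increases the component count from 2 to 3, so D is a cut vertex.
Removing H increases the component count from 2 to 3, so H is a cut vertex.
Removing J increases the component count from 2 to 4, so J is a cut vertex.
By contrast removing G leaves 2 components; it is not a cut vertex. No other vertex is a cut vertex either.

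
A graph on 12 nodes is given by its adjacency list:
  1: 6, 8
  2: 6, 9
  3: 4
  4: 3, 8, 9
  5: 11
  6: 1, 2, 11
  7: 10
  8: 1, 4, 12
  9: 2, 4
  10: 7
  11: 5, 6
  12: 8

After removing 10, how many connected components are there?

2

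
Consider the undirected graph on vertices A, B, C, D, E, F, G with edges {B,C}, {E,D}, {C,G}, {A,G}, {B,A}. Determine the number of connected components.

3

F is isolated — a component by itself.
Starting from D we can reach D, E. That is one component of size 2.
Starting from A we can reach A, B, C, G. That is one component of size 4.
Total: 3 components.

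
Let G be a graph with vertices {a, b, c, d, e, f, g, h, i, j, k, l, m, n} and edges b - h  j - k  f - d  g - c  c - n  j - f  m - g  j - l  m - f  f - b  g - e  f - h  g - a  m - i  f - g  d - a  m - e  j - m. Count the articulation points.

5

Removing c increases the component count from 1 to 2, so c is a cut vertex.
Removing f increases the component count from 1 to 2, so f is a cut vertex.
Removing g increases the component count from 1 to 2, so g is a cut vertex.
Likewise j, m are cut vertices.
By contrast removing e leaves 1 component; it is not a cut vertex. No other vertex is a cut vertex either.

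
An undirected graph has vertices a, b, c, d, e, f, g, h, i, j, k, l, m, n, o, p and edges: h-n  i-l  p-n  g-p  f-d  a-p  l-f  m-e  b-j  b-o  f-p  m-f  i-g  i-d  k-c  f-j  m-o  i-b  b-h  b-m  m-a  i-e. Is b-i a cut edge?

No

After removing b-i, the path b-m-e-i still connects them, so the edge is not a bridge.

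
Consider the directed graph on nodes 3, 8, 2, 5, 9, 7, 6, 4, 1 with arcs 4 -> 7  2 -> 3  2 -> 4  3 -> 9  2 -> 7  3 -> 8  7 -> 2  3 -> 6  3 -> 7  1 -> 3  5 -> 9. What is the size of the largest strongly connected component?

{2, 3, 4, 7} are all mutually reachable — one SCC of size 4.
{5} is an SCC by itself.
{8} is an SCC by itself.
{6} is an SCC by itself.
{9} is an SCC by itself.
(and 1 more singleton SCC)
The largest has 4 vertices.

4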